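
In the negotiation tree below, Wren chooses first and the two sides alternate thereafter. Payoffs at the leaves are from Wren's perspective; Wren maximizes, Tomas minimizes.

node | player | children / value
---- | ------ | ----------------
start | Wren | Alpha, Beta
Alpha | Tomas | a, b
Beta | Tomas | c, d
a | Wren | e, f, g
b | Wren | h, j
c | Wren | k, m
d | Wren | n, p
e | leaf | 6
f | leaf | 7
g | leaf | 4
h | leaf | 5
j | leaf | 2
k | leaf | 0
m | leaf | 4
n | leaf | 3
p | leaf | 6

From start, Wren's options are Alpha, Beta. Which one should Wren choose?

Alpha

a (Wren): max(6, 7, 4) = 7
b (Wren): max(5, 2) = 5
Alpha (Tomas): min(7, 5) = 5
c (Wren): max(0, 4) = 4
d (Wren): max(3, 6) = 6
Beta (Tomas): min(4, 6) = 4
start (Wren): max(5, 4) = 5
Wren at start wants the highest of {Alpha=5, Beta=4}, so chooses Alpha.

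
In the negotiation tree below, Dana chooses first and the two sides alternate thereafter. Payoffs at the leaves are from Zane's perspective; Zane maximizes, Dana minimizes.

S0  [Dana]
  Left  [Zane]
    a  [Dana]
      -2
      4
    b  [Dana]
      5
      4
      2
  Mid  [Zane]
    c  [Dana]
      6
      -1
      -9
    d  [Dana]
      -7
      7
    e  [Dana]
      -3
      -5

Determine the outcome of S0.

a (Dana): min(-2, 4) = -2
b (Dana): min(5, 4, 2) = 2
Left (Zane): max(-2, 2) = 2
c (Dana): min(6, -1, -9) = -9
d (Dana): min(-7, 7) = -7
e (Dana): min(-3, -5) = -5
Mid (Zane): max(-9, -7, -5) = -5
S0 (Dana): min(2, -5) = -5

-5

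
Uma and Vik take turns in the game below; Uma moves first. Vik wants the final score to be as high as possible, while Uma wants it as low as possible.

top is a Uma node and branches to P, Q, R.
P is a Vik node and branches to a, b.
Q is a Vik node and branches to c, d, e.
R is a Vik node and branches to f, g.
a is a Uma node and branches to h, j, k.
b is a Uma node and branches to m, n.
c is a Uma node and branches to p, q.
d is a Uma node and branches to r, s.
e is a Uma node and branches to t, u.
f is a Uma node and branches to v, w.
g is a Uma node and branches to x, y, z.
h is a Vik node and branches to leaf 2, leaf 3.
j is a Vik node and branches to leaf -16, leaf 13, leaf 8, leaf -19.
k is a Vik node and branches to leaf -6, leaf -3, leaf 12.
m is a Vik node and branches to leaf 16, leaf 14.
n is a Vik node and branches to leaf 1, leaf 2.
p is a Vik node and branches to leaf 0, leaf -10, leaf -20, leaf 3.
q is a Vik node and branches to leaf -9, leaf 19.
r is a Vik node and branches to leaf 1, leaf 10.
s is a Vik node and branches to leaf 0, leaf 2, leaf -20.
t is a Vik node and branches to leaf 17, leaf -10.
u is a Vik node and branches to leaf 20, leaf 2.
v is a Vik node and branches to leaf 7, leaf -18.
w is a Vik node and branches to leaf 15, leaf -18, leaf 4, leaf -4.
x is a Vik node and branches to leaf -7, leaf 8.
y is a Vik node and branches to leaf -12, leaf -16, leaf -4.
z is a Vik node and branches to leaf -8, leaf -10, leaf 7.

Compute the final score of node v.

7

v (Vik): max(7, -18) = 7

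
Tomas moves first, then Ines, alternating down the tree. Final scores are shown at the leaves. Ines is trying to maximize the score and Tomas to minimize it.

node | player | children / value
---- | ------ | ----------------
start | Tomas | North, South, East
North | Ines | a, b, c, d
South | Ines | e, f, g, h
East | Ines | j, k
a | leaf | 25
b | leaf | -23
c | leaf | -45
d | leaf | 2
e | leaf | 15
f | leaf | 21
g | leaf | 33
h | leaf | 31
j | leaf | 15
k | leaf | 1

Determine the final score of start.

15

North (Ines): max(25, -23, -45, 2) = 25
South (Ines): max(15, 21, 33, 31) = 33
East (Ines): max(15, 1) = 15
start (Tomas): min(25, 33, 15) = 15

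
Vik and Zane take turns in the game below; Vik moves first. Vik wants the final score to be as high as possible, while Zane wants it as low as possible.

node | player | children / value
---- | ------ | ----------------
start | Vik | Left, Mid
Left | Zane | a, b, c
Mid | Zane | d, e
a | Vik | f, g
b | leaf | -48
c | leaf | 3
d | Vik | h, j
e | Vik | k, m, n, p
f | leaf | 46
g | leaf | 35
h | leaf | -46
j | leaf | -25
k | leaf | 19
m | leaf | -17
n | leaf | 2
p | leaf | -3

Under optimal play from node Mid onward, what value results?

d (Vik): max(-46, -25) = -25
e (Vik): max(19, -17, 2, -3) = 19
Mid (Zane): min(-25, 19) = -25

-25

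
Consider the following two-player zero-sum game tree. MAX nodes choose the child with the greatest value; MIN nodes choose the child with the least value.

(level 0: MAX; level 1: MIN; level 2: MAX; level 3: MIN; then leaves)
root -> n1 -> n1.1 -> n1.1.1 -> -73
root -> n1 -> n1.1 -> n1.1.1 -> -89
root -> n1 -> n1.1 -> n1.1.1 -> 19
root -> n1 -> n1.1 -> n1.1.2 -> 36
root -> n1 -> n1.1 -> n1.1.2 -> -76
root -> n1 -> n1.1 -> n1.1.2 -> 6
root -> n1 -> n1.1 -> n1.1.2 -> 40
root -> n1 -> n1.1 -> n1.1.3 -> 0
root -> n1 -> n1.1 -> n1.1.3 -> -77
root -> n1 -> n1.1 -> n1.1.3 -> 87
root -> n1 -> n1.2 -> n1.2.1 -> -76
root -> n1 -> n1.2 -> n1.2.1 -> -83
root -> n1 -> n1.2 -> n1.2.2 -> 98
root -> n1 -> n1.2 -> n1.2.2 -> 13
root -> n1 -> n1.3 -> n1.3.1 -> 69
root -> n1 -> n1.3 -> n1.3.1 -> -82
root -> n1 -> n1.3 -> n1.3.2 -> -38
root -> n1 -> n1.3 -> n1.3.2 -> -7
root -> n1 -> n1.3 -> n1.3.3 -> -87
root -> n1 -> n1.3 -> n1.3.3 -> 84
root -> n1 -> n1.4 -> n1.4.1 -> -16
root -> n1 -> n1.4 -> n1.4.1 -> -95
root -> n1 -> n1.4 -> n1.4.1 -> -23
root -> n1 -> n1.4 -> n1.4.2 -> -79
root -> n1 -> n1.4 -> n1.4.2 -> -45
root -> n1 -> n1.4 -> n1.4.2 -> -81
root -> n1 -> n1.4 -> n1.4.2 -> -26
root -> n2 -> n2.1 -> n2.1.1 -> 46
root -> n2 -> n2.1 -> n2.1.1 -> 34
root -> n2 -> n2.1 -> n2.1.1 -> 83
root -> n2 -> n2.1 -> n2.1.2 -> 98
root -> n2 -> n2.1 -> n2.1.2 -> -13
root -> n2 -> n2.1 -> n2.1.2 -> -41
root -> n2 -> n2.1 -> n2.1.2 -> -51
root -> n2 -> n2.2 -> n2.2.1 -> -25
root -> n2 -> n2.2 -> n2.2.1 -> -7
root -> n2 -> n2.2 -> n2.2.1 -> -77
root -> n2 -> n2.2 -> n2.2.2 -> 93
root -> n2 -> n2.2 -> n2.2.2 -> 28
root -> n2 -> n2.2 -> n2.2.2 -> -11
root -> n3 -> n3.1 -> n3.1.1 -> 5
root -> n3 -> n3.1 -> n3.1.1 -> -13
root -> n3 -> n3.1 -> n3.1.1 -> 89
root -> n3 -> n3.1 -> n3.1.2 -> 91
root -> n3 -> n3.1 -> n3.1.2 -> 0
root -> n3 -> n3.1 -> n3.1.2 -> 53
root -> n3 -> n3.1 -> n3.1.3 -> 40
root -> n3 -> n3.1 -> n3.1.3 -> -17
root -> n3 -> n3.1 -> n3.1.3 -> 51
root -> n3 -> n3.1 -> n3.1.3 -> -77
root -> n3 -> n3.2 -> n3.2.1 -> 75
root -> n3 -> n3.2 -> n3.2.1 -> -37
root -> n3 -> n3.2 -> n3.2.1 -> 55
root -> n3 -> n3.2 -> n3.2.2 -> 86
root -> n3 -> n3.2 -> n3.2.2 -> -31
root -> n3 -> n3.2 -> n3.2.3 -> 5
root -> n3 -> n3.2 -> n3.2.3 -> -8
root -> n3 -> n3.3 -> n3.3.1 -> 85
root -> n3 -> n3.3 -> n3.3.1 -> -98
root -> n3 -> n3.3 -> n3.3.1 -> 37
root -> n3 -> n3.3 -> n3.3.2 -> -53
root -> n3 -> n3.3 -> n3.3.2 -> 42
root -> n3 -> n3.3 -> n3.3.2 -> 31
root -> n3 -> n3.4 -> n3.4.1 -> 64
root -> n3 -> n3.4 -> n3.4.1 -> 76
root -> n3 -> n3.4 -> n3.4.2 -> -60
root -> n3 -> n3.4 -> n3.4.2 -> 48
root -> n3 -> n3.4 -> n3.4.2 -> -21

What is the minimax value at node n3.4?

n3.4.1 (MIN): min(64, 76) = 64
n3.4.2 (MIN): min(-60, 48, -21) = -60
n3.4 (MAX): max(64, -60) = 64

64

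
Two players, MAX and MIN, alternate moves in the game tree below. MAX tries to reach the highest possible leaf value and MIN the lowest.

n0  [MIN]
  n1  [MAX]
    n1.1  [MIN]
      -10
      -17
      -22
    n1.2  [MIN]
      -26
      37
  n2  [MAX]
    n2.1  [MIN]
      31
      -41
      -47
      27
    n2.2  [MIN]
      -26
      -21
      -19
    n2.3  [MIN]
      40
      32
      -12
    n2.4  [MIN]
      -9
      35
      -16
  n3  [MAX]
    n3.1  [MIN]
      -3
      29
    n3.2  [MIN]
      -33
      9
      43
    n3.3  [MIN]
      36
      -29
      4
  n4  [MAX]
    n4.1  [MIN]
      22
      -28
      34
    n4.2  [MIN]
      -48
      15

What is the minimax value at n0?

n1.1 (MIN): min(-10, -17, -22) = -22
n1.2 (MIN): min(-26, 37) = -26
n1 (MAX): max(-22, -26) = -22
n2.1 (MIN): min(31, -41, -47, 27) = -47
n2.2 (MIN): min(-26, -21, -19) = -26
n2.3 (MIN): min(40, 32, -12) = -12
n2.4 (MIN): min(-9, 35, -16) = -16
n2 (MAX): max(-47, -26, -12, -16) = -12
n3.1 (MIN): min(-3, 29) = -3
n3.2 (MIN): min(-33, 9, 43) = -33
n3.3 (MIN): min(36, -29, 4) = -29
n3 (MAX): max(-3, -33, -29) = -3
n4.1 (MIN): min(22, -28, 34) = -28
n4.2 (MIN): min(-48, 15) = -48
n4 (MAX): max(-28, -48) = -28
n0 (MIN): min(-22, -12, -3, -28) = -28

-28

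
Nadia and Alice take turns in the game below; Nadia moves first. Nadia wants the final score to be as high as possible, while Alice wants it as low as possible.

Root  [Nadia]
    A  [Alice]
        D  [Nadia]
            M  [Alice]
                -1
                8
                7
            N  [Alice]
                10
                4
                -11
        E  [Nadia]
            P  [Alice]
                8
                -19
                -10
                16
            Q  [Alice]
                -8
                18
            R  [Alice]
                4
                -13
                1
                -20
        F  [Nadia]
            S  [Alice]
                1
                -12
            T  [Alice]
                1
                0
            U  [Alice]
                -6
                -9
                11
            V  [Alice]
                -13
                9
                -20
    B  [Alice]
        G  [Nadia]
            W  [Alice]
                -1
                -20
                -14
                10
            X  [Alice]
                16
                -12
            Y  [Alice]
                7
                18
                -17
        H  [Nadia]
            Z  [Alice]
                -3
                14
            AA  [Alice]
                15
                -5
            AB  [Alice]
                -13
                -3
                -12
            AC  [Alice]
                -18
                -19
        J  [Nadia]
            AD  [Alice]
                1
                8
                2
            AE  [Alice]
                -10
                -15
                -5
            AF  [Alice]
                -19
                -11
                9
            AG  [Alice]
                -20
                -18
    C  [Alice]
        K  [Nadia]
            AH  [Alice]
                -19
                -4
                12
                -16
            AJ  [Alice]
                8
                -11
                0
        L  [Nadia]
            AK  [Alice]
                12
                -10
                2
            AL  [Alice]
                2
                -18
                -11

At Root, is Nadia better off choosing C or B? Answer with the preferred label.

C

AH (Alice): min(-19, -4, 12, -16) = -19
AJ (Alice): min(8, -11, 0) = -11
K (Nadia): max(-19, -11) = -11
AK (Alice): min(12, -10, 2) = -10
AL (Alice): min(2, -18, -11) = -18
L (Nadia): max(-10, -18) = -10
C (Alice): min(-11, -10) = -11
W (Alice): min(-1, -20, -14, 10) = -20
X (Alice): min(16, -12) = -12
Y (Alice): min(7, 18, -17) = -17
G (Nadia): max(-20, -12, -17) = -12
Z (Alice): min(-3, 14) = -3
AA (Alice): min(15, -5) = -5
AB (Alice): min(-13, -3, -12) = -13
AC (Alice): min(-18, -19) = -19
H (Nadia): max(-3, -5, -13, -19) = -3
AD (Alice): min(1, 8, 2) = 1
AE (Alice): min(-10, -15, -5) = -15
AF (Alice): min(-19, -11, 9) = -19
AG (Alice): min(-20, -18) = -20
J (Nadia): max(1, -15, -19, -20) = 1
B (Alice): min(-12, -3, 1) = -12
Nadia prefers the higher value; C=-11, B=-12. C is better since -11 > -12.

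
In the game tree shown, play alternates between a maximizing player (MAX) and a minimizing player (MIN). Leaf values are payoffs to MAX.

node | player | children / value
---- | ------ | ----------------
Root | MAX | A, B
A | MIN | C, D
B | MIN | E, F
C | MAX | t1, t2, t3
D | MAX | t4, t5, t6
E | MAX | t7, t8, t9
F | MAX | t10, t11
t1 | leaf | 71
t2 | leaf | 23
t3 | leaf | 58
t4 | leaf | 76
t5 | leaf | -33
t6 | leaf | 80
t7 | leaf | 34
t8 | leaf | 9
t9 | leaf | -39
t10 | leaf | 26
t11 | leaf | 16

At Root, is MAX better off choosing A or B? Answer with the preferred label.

C (MAX): max(71, 23, 58) = 71
D (MAX): max(76, -33, 80) = 80
A (MIN): min(71, 80) = 71
E (MAX): max(34, 9, -39) = 34
F (MAX): max(26, 16) = 26
B (MIN): min(34, 26) = 26
MAX prefers the higher value; A=71, B=26. A is better since 71 > 26.

A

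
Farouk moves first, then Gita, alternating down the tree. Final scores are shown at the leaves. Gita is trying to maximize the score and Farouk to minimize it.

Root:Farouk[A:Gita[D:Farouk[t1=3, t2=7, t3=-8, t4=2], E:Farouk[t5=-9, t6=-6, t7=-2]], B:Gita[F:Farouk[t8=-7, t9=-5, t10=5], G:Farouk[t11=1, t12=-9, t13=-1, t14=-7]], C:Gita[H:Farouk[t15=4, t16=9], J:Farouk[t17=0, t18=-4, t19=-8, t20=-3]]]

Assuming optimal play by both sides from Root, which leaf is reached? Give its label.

t3

D (Farouk): min(3, 7, -8, 2) = -8
E (Farouk): min(-9, -6, -2) = -9
A (Gita): max(-8, -9) = -8
F (Farouk): min(-7, -5, 5) = -7
G (Farouk): min(1, -9, -1, -7) = -9
B (Gita): max(-7, -9) = -7
H (Farouk): min(4, 9) = 4
J (Farouk): min(0, -4, -8, -3) = -8
C (Gita): max(4, -8) = 4
Root (Farouk): min(-8, -7, 4) = -8
At Root, Farouk picks A (lowest: -8).
At A, Gita picks D (highest: -8).
At D, Farouk picks t3 (lowest: -8).
Terminal value -8.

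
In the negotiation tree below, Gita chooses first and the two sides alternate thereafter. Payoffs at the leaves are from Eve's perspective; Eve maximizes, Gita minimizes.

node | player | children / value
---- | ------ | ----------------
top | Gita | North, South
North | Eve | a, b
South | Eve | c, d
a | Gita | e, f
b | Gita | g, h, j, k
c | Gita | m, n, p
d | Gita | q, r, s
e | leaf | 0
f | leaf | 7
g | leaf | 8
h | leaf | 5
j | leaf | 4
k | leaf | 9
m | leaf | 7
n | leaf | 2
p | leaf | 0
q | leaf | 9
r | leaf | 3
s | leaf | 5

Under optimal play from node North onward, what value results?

4

a (Gita): min(0, 7) = 0
b (Gita): min(8, 5, 4, 9) = 4
North (Eve): max(0, 4) = 4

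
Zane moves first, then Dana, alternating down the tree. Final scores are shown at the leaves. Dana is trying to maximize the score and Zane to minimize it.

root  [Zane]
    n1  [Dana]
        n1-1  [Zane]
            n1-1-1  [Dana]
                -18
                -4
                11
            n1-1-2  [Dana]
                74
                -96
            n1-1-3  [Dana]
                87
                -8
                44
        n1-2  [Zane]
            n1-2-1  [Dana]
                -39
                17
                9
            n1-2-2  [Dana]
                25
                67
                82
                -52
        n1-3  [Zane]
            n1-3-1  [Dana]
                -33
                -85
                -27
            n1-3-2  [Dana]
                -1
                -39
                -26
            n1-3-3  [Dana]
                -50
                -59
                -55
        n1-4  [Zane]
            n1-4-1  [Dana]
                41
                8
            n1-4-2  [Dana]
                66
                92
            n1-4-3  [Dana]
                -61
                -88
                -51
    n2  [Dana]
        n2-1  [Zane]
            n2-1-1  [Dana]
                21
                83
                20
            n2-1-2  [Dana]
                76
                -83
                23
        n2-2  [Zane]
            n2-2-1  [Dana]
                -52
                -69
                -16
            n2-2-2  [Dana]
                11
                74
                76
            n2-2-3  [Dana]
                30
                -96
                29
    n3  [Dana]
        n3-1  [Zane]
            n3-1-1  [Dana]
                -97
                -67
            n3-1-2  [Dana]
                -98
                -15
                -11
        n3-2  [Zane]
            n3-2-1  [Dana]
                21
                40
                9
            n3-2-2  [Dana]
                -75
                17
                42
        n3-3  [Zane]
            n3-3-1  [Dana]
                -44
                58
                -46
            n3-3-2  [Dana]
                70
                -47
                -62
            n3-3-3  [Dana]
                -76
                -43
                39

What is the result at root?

n1-1-1 (Dana): max(-18, -4, 11) = 11
n1-1-2 (Dana): max(74, -96) = 74
n1-1-3 (Dana): max(87, -8, 44) = 87
n1-1 (Zane): min(11, 74, 87) = 11
n1-2-1 (Dana): max(-39, 17, 9) = 17
n1-2-2 (Dana): max(25, 67, 82, -52) = 82
n1-2 (Zane): min(17, 82) = 17
n1-3-1 (Dana): max(-33, -85, -27) = -27
n1-3-2 (Dana): max(-1, -39, -26) = -1
n1-3-3 (Dana): max(-50, -59, -55) = -50
n1-3 (Zane): min(-27, -1, -50) = -50
n1-4-1 (Dana): max(41, 8) = 41
n1-4-2 (Dana): max(66, 92) = 92
n1-4-3 (Dana): max(-61, -88, -51) = -51
n1-4 (Zane): min(41, 92, -51) = -51
n1 (Dana): max(11, 17, -50, -51) = 17
n2-1-1 (Dana): max(21, 83, 20) = 83
n2-1-2 (Dana): max(76, -83, 23) = 76
n2-1 (Zane): min(83, 76) = 76
n2-2-1 (Dana): max(-52, -69, -16) = -16
n2-2-2 (Dana): max(11, 74, 76) = 76
n2-2-3 (Dana): max(30, -96, 29) = 30
n2-2 (Zane): min(-16, 76, 30) = -16
n2 (Dana): max(76, -16) = 76
n3-1-1 (Dana): max(-97, -67) = -67
n3-1-2 (Dana): max(-98, -15, -11) = -11
n3-1 (Zane): min(-67, -11) = -67
n3-2-1 (Dana): max(21, 40, 9) = 40
n3-2-2 (Dana): max(-75, 17, 42) = 42
n3-2 (Zane): min(40, 42) = 40
n3-3-1 (Dana): max(-44, 58, -46) = 58
n3-3-2 (Dana): max(70, -47, -62) = 70
n3-3-3 (Dana): max(-76, -43, 39) = 39
n3-3 (Zane): min(58, 70, 39) = 39
n3 (Dana): max(-67, 40, 39) = 40
root (Zane): min(17, 76, 40) = 17

17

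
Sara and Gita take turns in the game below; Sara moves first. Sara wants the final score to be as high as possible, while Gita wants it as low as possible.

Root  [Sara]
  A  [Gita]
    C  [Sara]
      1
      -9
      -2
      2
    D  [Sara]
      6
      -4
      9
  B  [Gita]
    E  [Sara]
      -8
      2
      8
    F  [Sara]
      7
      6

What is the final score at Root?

C (Sara): max(1, -9, -2, 2) = 2
D (Sara): max(6, -4, 9) = 9
A (Gita): min(2, 9) = 2
E (Sara): max(-8, 2, 8) = 8
F (Sara): max(7, 6) = 7
B (Gita): min(8, 7) = 7
Root (Sara): max(2, 7) = 7

7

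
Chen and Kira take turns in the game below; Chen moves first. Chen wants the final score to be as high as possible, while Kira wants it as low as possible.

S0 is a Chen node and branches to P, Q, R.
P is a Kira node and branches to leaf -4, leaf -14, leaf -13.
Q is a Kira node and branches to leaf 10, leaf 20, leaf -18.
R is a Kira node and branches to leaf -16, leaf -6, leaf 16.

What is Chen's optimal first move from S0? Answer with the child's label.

P (Kira): min(-4, -14, -13) = -14
Q (Kira): min(10, 20, -18) = -18
R (Kira): min(-16, -6, 16) = -16
S0 (Chen): max(-14, -18, -16) = -14
Chen at S0 wants the highest of {P=-14, Q=-18, R=-16}, so chooses P.

P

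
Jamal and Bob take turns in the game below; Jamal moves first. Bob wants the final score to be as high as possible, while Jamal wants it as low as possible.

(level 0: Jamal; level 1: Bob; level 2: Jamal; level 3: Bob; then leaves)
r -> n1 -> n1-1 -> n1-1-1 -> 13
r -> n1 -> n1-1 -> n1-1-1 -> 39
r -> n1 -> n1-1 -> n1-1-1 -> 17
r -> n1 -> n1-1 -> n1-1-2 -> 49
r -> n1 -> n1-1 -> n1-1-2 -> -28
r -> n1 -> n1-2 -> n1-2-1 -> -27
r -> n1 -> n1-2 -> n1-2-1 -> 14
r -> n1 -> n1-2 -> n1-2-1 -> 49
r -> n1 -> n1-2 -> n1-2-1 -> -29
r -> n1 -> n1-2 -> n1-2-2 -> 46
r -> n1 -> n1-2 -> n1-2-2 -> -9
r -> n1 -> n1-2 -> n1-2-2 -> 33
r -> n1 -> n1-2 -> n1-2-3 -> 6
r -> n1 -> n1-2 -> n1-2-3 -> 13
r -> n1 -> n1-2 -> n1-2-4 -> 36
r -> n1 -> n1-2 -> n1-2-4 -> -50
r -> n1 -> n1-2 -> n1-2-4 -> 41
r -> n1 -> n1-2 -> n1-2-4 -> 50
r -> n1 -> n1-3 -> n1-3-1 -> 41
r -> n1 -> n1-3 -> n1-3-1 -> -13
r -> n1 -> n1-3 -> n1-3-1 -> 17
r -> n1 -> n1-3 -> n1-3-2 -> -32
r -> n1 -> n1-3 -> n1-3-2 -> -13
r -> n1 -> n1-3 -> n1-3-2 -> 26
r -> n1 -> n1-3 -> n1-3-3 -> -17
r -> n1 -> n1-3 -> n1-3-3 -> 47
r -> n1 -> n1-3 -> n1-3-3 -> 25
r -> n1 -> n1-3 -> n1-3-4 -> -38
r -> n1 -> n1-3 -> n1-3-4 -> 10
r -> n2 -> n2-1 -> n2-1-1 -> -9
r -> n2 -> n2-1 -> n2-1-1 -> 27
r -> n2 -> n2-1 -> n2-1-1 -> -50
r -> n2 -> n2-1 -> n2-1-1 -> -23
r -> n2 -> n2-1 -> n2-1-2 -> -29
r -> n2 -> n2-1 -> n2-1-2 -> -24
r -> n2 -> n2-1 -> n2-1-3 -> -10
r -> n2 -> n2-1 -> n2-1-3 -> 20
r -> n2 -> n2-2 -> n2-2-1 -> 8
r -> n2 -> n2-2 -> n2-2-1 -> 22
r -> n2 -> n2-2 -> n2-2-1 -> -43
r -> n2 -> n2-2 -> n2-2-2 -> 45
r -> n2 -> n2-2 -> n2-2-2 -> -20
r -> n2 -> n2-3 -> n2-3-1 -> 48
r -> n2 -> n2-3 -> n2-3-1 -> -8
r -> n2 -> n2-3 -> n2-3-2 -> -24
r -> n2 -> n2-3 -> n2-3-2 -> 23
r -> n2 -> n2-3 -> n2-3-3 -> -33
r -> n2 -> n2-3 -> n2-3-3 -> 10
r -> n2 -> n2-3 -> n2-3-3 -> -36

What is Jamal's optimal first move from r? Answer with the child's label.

n2

n1-1-1 (Bob): max(13, 39, 17) = 39
n1-1-2 (Bob): max(49, -28) = 49
n1-1 (Jamal): min(39, 49) = 39
n1-2-1 (Bob): max(-27, 14, 49, -29) = 49
n1-2-2 (Bob): max(46, -9, 33) = 46
n1-2-3 (Bob): max(6, 13) = 13
n1-2-4 (Bob): max(36, -50, 41, 50) = 50
n1-2 (Jamal): min(49, 46, 13, 50) = 13
n1-3-1 (Bob): max(41, -13, 17) = 41
n1-3-2 (Bob): max(-32, -13, 26) = 26
n1-3-3 (Bob): max(-17, 47, 25) = 47
n1-3-4 (Bob): max(-38, 10) = 10
n1-3 (Jamal): min(41, 26, 47, 10) = 10
n1 (Bob): max(39, 13, 10) = 39
n2-1-1 (Bob): max(-9, 27, -50, -23) = 27
n2-1-2 (Bob): max(-29, -24) = -24
n2-1-3 (Bob): max(-10, 20) = 20
n2-1 (Jamal): min(27, -24, 20) = -24
n2-2-1 (Bob): max(8, 22, -43) = 22
n2-2-2 (Bob): max(45, -20) = 45
n2-2 (Jamal): min(22, 45) = 22
n2-3-1 (Bob): max(48, -8) = 48
n2-3-2 (Bob): max(-24, 23) = 23
n2-3-3 (Bob): max(-33, 10, -36) = 10
n2-3 (Jamal): min(48, 23, 10) = 10
n2 (Bob): max(-24, 22, 10) = 22
r (Jamal): min(39, 22) = 22
Jamal at r wants the lowest of {n1=39, n2=22}, so chooses n2.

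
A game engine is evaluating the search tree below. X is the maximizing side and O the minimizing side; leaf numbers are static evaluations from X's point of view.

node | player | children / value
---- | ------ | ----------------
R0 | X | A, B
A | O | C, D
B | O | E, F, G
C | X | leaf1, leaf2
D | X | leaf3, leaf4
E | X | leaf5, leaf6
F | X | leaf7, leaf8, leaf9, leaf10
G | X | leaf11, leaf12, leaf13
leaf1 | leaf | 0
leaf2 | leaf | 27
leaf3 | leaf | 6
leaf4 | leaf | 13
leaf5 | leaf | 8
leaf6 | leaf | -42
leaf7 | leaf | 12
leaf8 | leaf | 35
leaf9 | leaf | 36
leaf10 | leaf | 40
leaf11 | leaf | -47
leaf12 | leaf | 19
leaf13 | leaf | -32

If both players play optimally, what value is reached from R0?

C (X): max(0, 27) = 27
D (X): max(6, 13) = 13
A (O): min(27, 13) = 13
E (X): max(8, -42) = 8
F (X): max(12, 35, 36, 40) = 40
G (X): max(-47, 19, -32) = 19
B (O): min(8, 40, 19) = 8
R0 (X): max(13, 8) = 13

13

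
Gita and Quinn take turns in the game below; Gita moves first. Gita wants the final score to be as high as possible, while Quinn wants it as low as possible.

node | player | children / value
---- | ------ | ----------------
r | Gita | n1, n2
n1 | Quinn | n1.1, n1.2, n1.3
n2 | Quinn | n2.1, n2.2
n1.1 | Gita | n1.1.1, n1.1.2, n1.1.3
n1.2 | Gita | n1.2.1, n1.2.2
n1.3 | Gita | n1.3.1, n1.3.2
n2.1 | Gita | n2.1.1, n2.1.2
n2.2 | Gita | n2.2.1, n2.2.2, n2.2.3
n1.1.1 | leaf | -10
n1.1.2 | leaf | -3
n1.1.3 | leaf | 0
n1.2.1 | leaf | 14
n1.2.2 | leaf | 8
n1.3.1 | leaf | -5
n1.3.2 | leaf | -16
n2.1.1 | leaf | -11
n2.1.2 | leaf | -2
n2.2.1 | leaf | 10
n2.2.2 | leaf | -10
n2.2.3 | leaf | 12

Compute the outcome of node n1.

n1.1 (Gita): max(-10, -3, 0) = 0
n1.2 (Gita): max(14, 8) = 14
n1.3 (Gita): max(-5, -16) = -5
n1 (Quinn): min(0, 14, -5) = -5

-5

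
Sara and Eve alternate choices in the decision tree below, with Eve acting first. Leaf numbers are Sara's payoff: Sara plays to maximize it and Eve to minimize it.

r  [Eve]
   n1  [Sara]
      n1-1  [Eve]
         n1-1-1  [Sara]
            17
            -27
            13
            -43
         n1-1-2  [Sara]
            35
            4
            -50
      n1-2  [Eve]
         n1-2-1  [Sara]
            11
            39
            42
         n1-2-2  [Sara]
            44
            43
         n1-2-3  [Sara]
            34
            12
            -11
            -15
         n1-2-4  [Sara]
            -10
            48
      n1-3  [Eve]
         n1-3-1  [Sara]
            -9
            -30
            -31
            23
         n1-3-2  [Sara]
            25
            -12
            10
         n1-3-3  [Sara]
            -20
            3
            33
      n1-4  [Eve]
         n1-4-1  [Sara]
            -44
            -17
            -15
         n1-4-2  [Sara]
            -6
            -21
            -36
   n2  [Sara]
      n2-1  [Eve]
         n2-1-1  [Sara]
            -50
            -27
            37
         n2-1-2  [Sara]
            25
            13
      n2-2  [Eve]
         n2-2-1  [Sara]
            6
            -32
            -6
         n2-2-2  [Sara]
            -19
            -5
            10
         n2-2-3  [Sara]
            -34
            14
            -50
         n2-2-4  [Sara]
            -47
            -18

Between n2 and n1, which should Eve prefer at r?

n2-1-1 (Sara): max(-50, -27, 37) = 37
n2-1-2 (Sara): max(25, 13) = 25
n2-1 (Eve): min(37, 25) = 25
n2-2-1 (Sara): max(6, -32, -6) = 6
n2-2-2 (Sara): max(-19, -5, 10) = 10
n2-2-3 (Sara): max(-34, 14, -50) = 14
n2-2-4 (Sara): max(-47, -18) = -18
n2-2 (Eve): min(6, 10, 14, -18) = -18
n2 (Sara): max(25, -18) = 25
n1-1-1 (Sara): max(17, -27, 13, -43) = 17
n1-1-2 (Sara): max(35, 4, -50) = 35
n1-1 (Eve): min(17, 35) = 17
n1-2-1 (Sara): max(11, 39, 42) = 42
n1-2-2 (Sara): max(44, 43) = 44
n1-2-3 (Sara): max(34, 12, -11, -15) = 34
n1-2-4 (Sara): max(-10, 48) = 48
n1-2 (Eve): min(42, 44, 34, 48) = 34
n1-3-1 (Sara): max(-9, -30, -31, 23) = 23
n1-3-2 (Sara): max(25, -12, 10) = 25
n1-3-3 (Sara): max(-20, 3, 33) = 33
n1-3 (Eve): min(23, 25, 33) = 23
n1-4-1 (Sara): max(-44, -17, -15) = -15
n1-4-2 (Sara): max(-6, -21, -36) = -6
n1-4 (Eve): min(-15, -6) = -15
n1 (Sara): max(17, 34, 23, -15) = 34
Eve prefers the lower value; n2=25, n1=34. n2 is better since 25 < 34.

n2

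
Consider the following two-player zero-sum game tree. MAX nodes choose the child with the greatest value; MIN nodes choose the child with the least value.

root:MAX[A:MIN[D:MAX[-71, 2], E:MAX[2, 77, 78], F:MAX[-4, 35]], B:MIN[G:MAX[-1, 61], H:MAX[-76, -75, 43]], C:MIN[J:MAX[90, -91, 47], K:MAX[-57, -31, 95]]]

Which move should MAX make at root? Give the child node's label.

C

D (MAX): max(-71, 2) = 2
E (MAX): max(2, 77, 78) = 78
F (MAX): max(-4, 35) = 35
A (MIN): min(2, 78, 35) = 2
G (MAX): max(-1, 61) = 61
H (MAX): max(-76, -75, 43) = 43
B (MIN): min(61, 43) = 43
J (MAX): max(90, -91, 47) = 90
K (MAX): max(-57, -31, 95) = 95
C (MIN): min(90, 95) = 90
root (MAX): max(2, 43, 90) = 90
MAX at root wants the highest of {A=2, B=43, C=90}, so chooses C.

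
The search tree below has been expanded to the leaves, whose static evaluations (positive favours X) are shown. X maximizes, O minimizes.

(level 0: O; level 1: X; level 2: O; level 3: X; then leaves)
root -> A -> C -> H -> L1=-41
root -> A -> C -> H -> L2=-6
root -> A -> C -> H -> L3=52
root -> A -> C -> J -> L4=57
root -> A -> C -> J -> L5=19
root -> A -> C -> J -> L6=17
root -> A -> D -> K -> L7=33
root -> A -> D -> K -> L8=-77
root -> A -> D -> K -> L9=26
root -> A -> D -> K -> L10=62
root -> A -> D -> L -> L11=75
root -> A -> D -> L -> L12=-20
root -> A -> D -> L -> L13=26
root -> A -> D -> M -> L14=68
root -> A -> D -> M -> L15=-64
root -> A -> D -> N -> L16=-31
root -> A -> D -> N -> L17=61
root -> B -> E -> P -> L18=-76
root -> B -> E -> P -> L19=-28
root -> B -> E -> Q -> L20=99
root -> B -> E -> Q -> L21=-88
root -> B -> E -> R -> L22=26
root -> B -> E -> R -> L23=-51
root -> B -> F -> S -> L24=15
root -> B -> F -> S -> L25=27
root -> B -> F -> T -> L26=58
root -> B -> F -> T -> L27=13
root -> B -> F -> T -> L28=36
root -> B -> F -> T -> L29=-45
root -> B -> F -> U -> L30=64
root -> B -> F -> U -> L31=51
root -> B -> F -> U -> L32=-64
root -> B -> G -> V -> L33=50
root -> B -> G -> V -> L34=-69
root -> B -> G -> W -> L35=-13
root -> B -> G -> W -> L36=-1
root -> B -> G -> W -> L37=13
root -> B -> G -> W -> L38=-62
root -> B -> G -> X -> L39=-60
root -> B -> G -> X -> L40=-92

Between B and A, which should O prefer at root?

B

P (X): max(-76, -28) = -28
Q (X): max(99, -88) = 99
R (X): max(26, -51) = 26
E (O): min(-28, 99, 26) = -28
S (X): max(15, 27) = 27
T (X): max(58, 13, 36, -45) = 58
U (X): max(64, 51, -64) = 64
F (O): min(27, 58, 64) = 27
V (X): max(50, -69) = 50
W (X): max(-13, -1, 13, -62) = 13
X (X): max(-60, -92) = -60
G (O): min(50, 13, -60) = -60
B (X): max(-28, 27, -60) = 27
H (X): max(-41, -6, 52) = 52
J (X): max(57, 19, 17) = 57
C (O): min(52, 57) = 52
K (X): max(33, -77, 26, 62) = 62
L (X): max(75, -20, 26) = 75
M (X): max(68, -64) = 68
N (X): max(-31, 61) = 61
D (O): min(62, 75, 68, 61) = 61
A (X): max(52, 61) = 61
O prefers the lower value; B=27, A=61. B is better since 27 < 61.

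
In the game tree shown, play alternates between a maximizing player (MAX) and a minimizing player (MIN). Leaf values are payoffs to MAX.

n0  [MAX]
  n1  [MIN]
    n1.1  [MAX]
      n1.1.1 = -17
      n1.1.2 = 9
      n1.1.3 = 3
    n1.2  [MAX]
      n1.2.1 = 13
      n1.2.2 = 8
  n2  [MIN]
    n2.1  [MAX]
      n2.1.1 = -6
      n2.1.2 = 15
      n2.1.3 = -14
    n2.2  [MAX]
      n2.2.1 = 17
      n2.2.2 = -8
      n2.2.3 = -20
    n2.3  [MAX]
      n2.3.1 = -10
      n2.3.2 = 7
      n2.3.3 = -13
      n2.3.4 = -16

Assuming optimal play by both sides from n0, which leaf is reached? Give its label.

n1.1 (MAX): max(-17, 9, 3) = 9
n1.2 (MAX): max(13, 8) = 13
n1 (MIN): min(9, 13) = 9
n2.1 (MAX): max(-6, 15, -14) = 15
n2.2 (MAX): max(17, -8, -20) = 17
n2.3 (MAX): max(-10, 7, -13, -16) = 7
n2 (MIN): min(15, 17, 7) = 7
n0 (MAX): max(9, 7) = 9
At n0, MAX picks n1 (highest: 9).
At n1, MIN picks n1.1 (lowest: 9).
At n1.1, MAX picks n1.1.2 (highest: 9).
Terminal value 9.

n1.1.2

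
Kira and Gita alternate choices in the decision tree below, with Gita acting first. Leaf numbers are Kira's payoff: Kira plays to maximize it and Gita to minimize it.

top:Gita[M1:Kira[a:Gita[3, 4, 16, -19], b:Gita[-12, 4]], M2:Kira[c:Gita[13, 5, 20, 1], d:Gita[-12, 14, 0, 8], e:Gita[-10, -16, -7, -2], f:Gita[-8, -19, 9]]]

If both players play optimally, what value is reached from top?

a (Gita): min(3, 4, 16, -19) = -19
b (Gita): min(-12, 4) = -12
M1 (Kira): max(-19, -12) = -12
c (Gita): min(13, 5, 20, 1) = 1
d (Gita): min(-12, 14, 0, 8) = -12
e (Gita): min(-10, -16, -7, -2) = -16
f (Gita): min(-8, -19, 9) = -19
M2 (Kira): max(1, -12, -16, -19) = 1
top (Gita): min(-12, 1) = -12

-12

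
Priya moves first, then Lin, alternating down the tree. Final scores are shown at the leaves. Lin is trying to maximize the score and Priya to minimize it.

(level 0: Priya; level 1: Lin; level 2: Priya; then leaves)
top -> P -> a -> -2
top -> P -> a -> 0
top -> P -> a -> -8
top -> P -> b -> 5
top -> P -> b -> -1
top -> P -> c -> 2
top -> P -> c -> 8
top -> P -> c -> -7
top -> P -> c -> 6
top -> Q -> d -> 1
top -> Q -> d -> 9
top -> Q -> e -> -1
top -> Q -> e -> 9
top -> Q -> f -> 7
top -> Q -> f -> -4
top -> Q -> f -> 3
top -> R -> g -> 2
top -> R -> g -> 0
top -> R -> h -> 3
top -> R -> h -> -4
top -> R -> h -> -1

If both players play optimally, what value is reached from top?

-1

a (Priya): min(-2, 0, -8) = -8
b (Priya): min(5, -1) = -1
c (Priya): min(2, 8, -7, 6) = -7
P (Lin): max(-8, -1, -7) = -1
d (Priya): min(1, 9) = 1
e (Priya): min(-1, 9) = -1
f (Priya): min(7, -4, 3) = -4
Q (Lin): max(1, -1, -4) = 1
g (Priya): min(2, 0) = 0
h (Priya): min(3, -4, -1) = -4
R (Lin): max(0, -4) = 0
top (Priya): min(-1, 1, 0) = -1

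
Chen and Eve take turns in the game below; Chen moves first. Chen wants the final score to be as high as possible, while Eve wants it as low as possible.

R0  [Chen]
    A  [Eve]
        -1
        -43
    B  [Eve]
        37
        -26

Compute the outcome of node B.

-26

B (Eve): min(37, -26) = -26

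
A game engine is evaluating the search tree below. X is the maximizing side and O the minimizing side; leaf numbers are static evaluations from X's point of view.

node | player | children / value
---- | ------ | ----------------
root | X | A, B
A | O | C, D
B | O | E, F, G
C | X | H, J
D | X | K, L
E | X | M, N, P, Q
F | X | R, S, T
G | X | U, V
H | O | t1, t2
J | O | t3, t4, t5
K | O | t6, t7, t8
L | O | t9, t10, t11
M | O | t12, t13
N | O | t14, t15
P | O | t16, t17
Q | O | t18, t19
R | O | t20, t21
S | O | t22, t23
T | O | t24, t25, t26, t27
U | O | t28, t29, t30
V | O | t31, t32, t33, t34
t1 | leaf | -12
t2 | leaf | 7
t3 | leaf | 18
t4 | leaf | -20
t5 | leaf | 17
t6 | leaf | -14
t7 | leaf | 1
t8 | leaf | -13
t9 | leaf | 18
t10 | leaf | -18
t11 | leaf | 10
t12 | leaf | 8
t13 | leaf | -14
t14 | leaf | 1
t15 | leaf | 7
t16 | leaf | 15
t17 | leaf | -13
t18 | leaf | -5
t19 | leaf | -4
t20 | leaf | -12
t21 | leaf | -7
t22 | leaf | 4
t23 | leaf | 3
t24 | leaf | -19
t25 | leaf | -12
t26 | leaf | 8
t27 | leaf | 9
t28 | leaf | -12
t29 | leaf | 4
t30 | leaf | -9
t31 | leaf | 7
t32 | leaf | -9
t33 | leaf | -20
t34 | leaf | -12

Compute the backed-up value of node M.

-14

M (O): min(8, -14) = -14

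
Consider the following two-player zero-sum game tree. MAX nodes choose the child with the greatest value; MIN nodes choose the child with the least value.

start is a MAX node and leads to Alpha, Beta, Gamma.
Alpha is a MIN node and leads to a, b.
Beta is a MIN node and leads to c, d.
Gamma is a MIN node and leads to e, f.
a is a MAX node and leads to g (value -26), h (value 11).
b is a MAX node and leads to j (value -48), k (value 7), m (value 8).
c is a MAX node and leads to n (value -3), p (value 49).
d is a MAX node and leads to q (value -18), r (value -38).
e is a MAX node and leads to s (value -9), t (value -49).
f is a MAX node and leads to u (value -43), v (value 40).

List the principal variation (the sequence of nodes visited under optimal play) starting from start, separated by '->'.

a (MAX): max(-26, 11) = 11
b (MAX): max(-48, 7, 8) = 8
Alpha (MIN): min(11, 8) = 8
c (MAX): max(-3, 49) = 49
d (MAX): max(-18, -38) = -18
Beta (MIN): min(49, -18) = -18
e (MAX): max(-9, -49) = -9
f (MAX): max(-43, 40) = 40
Gamma (MIN): min(-9, 40) = -9
start (MAX): max(8, -18, -9) = 8
At start, MAX picks Alpha (highest: 8).
At Alpha, MIN picks b (lowest: 8).
At b, MAX picks m (highest: 8).
Terminal value 8.

start -> Alpha -> b -> m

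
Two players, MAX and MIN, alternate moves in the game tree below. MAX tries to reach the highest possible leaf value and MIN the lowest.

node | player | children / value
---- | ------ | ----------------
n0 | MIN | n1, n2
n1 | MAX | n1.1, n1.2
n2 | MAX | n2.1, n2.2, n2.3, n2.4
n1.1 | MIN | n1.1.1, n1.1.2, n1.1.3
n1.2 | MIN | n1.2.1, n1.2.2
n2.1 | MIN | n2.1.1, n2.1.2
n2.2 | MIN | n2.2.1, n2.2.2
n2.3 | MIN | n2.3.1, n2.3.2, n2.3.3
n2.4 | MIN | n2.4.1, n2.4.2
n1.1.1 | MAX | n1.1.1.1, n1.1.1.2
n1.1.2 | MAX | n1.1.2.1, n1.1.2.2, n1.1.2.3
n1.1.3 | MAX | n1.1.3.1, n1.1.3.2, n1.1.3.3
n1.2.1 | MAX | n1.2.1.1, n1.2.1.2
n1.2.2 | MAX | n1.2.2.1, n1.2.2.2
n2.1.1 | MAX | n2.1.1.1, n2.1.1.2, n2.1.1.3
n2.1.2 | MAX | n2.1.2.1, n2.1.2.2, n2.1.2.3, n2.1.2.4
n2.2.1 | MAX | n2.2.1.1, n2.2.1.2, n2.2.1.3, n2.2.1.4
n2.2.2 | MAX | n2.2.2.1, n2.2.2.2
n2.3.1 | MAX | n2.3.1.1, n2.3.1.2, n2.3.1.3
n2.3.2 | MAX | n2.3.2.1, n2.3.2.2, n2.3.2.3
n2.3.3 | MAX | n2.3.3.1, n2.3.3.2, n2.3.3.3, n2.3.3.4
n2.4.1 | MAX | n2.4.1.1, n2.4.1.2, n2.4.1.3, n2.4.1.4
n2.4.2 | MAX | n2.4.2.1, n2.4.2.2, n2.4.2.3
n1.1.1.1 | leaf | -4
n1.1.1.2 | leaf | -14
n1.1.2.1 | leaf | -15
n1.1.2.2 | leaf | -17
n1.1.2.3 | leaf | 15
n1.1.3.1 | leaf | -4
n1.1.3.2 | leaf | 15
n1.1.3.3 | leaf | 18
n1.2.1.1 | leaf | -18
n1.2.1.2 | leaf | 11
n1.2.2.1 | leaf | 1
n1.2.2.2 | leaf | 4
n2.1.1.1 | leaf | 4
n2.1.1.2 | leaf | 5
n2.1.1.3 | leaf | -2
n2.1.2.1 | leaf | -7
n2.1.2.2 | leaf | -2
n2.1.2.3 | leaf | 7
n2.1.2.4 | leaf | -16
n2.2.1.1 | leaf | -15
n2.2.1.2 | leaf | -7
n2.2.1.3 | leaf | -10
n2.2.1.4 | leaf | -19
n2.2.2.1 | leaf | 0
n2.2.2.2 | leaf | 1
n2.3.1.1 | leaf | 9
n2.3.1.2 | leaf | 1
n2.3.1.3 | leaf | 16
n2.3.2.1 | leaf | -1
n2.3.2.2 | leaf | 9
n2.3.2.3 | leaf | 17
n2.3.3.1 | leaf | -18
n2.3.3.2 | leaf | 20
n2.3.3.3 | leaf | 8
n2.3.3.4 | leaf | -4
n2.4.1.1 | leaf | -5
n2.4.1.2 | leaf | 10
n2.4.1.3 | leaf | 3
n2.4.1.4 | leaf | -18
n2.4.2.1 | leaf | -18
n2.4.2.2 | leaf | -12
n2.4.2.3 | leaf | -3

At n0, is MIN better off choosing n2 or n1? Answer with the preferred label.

n2.1.1 (MAX): max(4, 5, -2) = 5
n2.1.2 (MAX): max(-7, -2, 7, -16) = 7
n2.1 (MIN): min(5, 7) = 5
n2.2.1 (MAX): max(-15, -7, -10, -19) = -7
n2.2.2 (MAX): max(0, 1) = 1
n2.2 (MIN): min(-7, 1) = -7
n2.3.1 (MAX): max(9, 1, 16) = 16
n2.3.2 (MAX): max(-1, 9, 17) = 17
n2.3.3 (MAX): max(-18, 20, 8, -4) = 20
n2.3 (MIN): min(16, 17, 20) = 16
n2.4.1 (MAX): max(-5, 10, 3, -18) = 10
n2.4.2 (MAX): max(-18, -12, -3) = -3
n2.4 (MIN): min(10, -3) = -3
n2 (MAX): max(5, -7, 16, -3) = 16
n1.1.1 (MAX): max(-4, -14) = -4
n1.1.2 (MAX): max(-15, -17, 15) = 15
n1.1.3 (MAX): max(-4, 15, 18) = 18
n1.1 (MIN): min(-4, 15, 18) = -4
n1.2.1 (MAX): max(-18, 11) = 11
n1.2.2 (MAX): max(1, 4) = 4
n1.2 (MIN): min(11, 4) = 4
n1 (MAX): max(-4, 4) = 4
MIN prefers the lower value; n2=16, n1=4. n1 is better since 4 < 16.

n1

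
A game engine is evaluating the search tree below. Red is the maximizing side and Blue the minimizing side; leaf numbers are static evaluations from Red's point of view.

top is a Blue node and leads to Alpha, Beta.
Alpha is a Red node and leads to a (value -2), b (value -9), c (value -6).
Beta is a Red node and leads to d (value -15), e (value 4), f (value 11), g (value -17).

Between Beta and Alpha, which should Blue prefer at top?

Beta (Red): max(-15, 4, 11, -17) = 11
Alpha (Red): max(-2, -9, -6) = -2
Blue prefers the lower value; Beta=11, Alpha=-2. Alpha is better since -2 < 11.

Alpha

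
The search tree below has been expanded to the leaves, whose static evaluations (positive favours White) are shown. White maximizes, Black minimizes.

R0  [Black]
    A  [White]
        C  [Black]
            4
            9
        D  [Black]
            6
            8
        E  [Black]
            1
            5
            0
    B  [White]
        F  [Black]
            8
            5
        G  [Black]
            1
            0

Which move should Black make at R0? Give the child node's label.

B

C (Black): min(4, 9) = 4
D (Black): min(6, 8) = 6
E (Black): min(1, 5, 0) = 0
A (White): max(4, 6, 0) = 6
F (Black): min(8, 5) = 5
G (Black): min(1, 0) = 0
B (White): max(5, 0) = 5
R0 (Black): min(6, 5) = 5
Black at R0 wants the lowest of {A=6, B=5}, so chooses B.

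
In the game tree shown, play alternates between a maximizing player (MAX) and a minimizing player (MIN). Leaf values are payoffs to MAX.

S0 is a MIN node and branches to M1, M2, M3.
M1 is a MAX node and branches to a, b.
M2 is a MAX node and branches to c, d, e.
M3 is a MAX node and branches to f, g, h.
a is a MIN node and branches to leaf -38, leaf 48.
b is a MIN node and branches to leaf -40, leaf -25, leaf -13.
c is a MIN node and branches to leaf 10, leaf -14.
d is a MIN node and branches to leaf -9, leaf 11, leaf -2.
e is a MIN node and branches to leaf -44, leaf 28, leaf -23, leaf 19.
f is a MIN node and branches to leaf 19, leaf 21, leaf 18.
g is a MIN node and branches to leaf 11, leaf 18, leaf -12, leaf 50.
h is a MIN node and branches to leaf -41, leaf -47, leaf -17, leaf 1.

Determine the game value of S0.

a (MIN): min(-38, 48) = -38
b (MIN): min(-40, -25, -13) = -40
M1 (MAX): max(-38, -40) = -38
c (MIN): min(10, -14) = -14
d (MIN): min(-9, 11, -2) = -9
e (MIN): min(-44, 28, -23, 19) = -44
M2 (MAX): max(-14, -9, -44) = -9
f (MIN): min(19, 21, 18) = 18
g (MIN): min(11, 18, -12, 50) = -12
h (MIN): min(-41, -47, -17, 1) = -47
M3 (MAX): max(18, -12, -47) = 18
S0 (MIN): min(-38, -9, 18) = -38

-38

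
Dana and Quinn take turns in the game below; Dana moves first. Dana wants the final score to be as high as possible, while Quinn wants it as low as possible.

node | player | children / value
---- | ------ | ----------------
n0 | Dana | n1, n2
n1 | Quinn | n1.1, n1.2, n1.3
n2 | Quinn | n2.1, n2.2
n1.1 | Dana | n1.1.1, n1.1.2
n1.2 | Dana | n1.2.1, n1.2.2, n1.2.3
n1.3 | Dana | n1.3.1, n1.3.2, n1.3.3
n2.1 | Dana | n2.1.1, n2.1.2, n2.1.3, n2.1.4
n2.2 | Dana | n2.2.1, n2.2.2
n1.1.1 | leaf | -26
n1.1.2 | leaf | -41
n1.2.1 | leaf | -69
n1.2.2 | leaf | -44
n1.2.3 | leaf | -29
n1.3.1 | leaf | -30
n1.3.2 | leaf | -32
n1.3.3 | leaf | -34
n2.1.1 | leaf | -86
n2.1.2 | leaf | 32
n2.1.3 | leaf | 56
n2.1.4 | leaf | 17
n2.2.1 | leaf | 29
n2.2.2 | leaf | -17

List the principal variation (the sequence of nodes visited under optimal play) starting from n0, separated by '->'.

n1.1 (Dana): max(-26, -41) = -26
n1.2 (Dana): max(-69, -44, -29) = -29
n1.3 (Dana): max(-30, -32, -34) = -30
n1 (Quinn): min(-26, -29, -30) = -30
n2.1 (Dana): max(-86, 32, 56, 17) = 56
n2.2 (Dana): max(29, -17) = 29
n2 (Quinn): min(56, 29) = 29
n0 (Dana): max(-30, 29) = 29
At n0, Dana picks n2 (highest: 29).
At n2, Quinn picks n2.2 (lowest: 29).
At n2.2, Dana picks n2.2.1 (highest: 29).
Terminal value 29.

n0 -> n2 -> n2.2 -> n2.2.1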